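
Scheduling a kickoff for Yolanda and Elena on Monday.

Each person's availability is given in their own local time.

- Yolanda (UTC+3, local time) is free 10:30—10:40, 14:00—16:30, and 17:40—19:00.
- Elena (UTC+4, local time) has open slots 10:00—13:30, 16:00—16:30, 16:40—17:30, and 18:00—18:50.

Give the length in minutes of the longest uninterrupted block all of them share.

Yolanda → UTC: 07:30–07:40, 11:00–13:30, 14:40–16:00.
Elena → UTC: 06:00–09:30, 12:00–12:30, 12:40–13:30, 14:00–14:50.
Yolanda ∩ Elena: 07:30–07:40, 12:00–12:30, 12:40–13:30, 14:40–14:50.
Common window lengths: 10, 30, 50, 10 min; longest is 50.

50 minutes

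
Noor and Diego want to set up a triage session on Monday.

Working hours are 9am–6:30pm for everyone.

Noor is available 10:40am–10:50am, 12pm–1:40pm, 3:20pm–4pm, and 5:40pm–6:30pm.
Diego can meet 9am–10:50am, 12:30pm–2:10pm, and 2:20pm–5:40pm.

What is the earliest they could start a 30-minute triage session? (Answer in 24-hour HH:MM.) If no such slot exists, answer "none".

12:30

Noor ∩ Diego: 10:40–10:50, 12:30–13:40, 15:20–16:00.
Windows ≥ 30 min: 12:30–13:40, 15:20–16:00.
Earliest such window starts at 12:30.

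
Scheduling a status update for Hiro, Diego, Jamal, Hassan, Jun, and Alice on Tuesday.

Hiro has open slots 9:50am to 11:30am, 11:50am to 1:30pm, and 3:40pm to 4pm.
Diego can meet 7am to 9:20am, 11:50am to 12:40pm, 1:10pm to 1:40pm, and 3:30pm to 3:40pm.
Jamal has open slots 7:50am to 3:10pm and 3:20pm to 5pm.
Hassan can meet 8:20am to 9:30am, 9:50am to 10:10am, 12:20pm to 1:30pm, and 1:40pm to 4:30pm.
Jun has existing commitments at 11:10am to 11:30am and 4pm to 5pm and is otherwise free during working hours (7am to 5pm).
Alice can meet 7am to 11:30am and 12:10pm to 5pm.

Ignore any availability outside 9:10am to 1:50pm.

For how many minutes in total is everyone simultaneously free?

Jun free within 07:00–17:00: 07:00–11:10, 11:30–16:00.
Hiro ∩ Diego: 11:50–12:40, 13:10–13:30.
Hiro ∩ Diego ∩ Jamal: 11:50–12:40, 13:10–13:30.
Hiro ∩ Diego ∩ Jamal ∩ Hassan: 12:20–12:40, 13:10–13:30.
Hiro ∩ Diego ∩ Jamal ∩ Hassan ∩ Jun: 12:20–12:40, 13:10–13:30.
Hiro ∩ Diego ∩ Jamal ∩ Hassan ∩ Jun ∩ Alice: 12:20–12:40, 13:10–13:30.
Restricted to 09:10–13:50: 12:20–12:40, 13:10–13:30.
Total common minutes: 20 + 20 = 40.

40 minutes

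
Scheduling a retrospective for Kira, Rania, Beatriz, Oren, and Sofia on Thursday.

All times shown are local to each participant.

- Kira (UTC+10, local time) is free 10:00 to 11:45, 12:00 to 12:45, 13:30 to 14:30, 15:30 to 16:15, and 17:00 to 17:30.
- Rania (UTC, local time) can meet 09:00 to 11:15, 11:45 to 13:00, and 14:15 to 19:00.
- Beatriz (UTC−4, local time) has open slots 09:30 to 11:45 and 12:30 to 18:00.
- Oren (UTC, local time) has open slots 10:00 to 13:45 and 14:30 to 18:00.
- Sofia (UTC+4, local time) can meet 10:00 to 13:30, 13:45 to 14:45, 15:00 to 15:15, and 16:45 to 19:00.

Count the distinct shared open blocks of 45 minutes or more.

0

Kira → UTC: 00:00–01:45, 02:00–02:45, 03:30–04:30, 05:30–06:15, 07:00–07:30.
Rania → UTC: 09:00–11:15, 11:45–13:00, 14:15–19:00.
Beatriz → UTC: 13:30–15:45, 16:30–22:00.
Oren → UTC: 10:00–13:45, 14:30–18:00.
Sofia → UTC: 06:00–09:30, 09:45–10:45, 11:00–11:15, 12:45–15:00.
Kira ∩ Rania: (none).
Kira ∩ Rania ∩ Beatriz: (none).
Kira ∩ Rania ∩ Beatriz ∩ Oren: (none).
Kira ∩ Rania ∩ Beatriz ∩ Oren ∩ Sofia: (none).
Windows ≥ 45 min: (none).
That's 0 windows.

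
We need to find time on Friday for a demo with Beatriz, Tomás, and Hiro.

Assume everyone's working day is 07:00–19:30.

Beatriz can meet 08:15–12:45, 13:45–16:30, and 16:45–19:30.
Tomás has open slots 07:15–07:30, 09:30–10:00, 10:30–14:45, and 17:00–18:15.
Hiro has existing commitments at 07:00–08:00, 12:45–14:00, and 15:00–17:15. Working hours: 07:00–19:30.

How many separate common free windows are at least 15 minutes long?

4

Hiro free within 07:00–19:30: 08:00–12:45, 14:00–15:00, 17:15–19:30.
Beatriz ∩ Tomás: 09:30–10:00, 10:30–12:45, 13:45–14:45, 17:00–18:15.
Beatriz ∩ Tomás ∩ Hiro: 09:30–10:00, 10:30–12:45, 14:00–14:45, 17:15–18:15.
Windows ≥ 15 min: 09:30–10:00, 10:30–12:45, 14:00–14:45, 17:15–18:15.
That's 4 windows.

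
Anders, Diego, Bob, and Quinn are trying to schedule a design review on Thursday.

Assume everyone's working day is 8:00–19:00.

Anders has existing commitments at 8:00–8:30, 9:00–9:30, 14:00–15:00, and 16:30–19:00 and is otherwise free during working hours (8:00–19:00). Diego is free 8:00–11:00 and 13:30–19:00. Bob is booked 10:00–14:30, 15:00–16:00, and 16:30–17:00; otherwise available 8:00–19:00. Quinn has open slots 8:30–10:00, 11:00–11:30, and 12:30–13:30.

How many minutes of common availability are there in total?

60 minutes

Anders free within 08:00–19:00: 08:30–09:00, 09:30–14:00, 15:00–16:30.
Bob free within 08:00–19:00: 08:00–10:00, 14:30–15:00, 16:00–16:30, 17:00–19:00.
Anders ∩ Diego: 08:30–09:00, 09:30–11:00, 13:30–14:00, 15:00–16:30.
Anders ∩ Diego ∩ Bob: 08:30–09:00, 09:30–10:00, 16:00–16:30.
Anders ∩ Diego ∩ Bob ∩ Quinn: 08:30–09:00, 09:30–10:00.
Total common minutes: 30 + 30 = 60.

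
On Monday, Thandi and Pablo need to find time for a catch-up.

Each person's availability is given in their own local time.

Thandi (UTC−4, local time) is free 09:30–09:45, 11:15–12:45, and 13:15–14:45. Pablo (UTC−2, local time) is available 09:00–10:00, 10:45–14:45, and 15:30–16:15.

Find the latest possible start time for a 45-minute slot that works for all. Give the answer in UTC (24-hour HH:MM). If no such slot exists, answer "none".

Thandi → UTC: 13:30–13:45, 15:15–16:45, 17:15–18:45.
Pablo → UTC: 11:00–12:00, 12:45–16:45, 17:30–18:15.
Thandi ∩ Pablo: 13:30–13:45, 15:15–16:45, 17:30–18:15.
Windows ≥ 45 min: 15:15–16:45, 17:30–18:15.
Latest start in the last window 17:30–18:15 is 18:15 − 45 min = 17:30.

17:30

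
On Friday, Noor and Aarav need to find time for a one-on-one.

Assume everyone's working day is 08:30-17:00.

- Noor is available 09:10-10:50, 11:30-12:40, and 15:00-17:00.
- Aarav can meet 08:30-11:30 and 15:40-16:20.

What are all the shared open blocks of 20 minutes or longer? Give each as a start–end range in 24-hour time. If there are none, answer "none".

09:10–10:50, 15:40–16:20

Noor ∩ Aarav: 09:10–10:50, 15:40–16:20.
Windows ≥ 20 min: 09:10–10:50, 15:40–16:20.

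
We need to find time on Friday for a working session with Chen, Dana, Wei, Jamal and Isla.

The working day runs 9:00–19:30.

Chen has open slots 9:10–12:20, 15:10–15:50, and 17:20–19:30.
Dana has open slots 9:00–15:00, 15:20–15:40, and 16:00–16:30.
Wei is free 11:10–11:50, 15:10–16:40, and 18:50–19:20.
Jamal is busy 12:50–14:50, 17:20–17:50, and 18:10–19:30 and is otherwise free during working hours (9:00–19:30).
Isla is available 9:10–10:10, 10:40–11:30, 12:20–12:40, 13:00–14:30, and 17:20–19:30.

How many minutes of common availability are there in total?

Jamal free within 09:00–19:30: 09:00–12:50, 14:50–17:20, 17:50–18:10.
Chen ∩ Dana: 09:10–12:20, 15:20–15:40.
Chen ∩ Dana ∩ Wei: 11:10–11:50, 15:20–15:40.
Chen ∩ Dana ∩ Wei ∩ Jamal: 11:10–11:50, 15:20–15:40.
Chen ∩ Dana ∩ Wei ∩ Jamal ∩ Isla: 11:10–11:30.
Total common minutes: 20.

20 minutes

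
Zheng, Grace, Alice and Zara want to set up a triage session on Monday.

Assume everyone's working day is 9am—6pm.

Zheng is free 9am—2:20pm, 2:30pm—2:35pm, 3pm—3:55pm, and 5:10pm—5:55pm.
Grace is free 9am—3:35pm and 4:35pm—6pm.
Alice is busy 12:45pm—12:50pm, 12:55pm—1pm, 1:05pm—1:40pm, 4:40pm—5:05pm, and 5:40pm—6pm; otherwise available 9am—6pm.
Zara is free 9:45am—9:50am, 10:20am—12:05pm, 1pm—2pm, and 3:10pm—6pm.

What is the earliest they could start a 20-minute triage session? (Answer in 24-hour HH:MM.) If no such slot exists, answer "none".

10:20

Alice free within 09:00–18:00: 09:00–12:45, 12:50–12:55, 13:00–13:05, 13:40–16:40, 17:05–17:40.
Zheng ∩ Grace: 09:00–14:20, 14:30–14:35, 15:00–15:35, 17:10–17:55.
Zheng ∩ Grace ∩ Alice: 09:00–12:45, 12:50–12:55, 13:00–13:05, 13:40–14:20, 14:30–14:35, 15:00–15:35, 17:10–17:40.
Zheng ∩ Grace ∩ Alice ∩ Zara: 09:45–09:50, 10:20–12:05, 13:00–13:05, 13:40–14:00, 15:10–15:35, 17:10–17:40.
Windows ≥ 20 min: 10:20–12:05, 13:40–14:00, 15:10–15:35, 17:10–17:40.
Earliest such window starts at 10:20.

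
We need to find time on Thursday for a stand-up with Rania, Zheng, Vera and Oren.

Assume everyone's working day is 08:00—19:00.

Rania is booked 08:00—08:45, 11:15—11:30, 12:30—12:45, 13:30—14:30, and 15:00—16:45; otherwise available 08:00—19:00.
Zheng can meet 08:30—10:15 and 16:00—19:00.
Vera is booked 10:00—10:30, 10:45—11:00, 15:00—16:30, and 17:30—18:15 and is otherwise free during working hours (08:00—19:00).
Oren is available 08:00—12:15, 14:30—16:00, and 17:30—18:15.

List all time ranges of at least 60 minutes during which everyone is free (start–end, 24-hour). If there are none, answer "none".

Rania free within 08:00–19:00: 08:45–11:15, 11:30–12:30, 12:45–13:30, 14:30–15:00, 16:45–19:00.
Vera free within 08:00–19:00: 08:00–10:00, 10:30–10:45, 11:00–15:00, 16:30–17:30, 18:15–19:00.
Rania ∩ Zheng: 08:45–10:15, 16:45–19:00.
Rania ∩ Zheng ∩ Vera: 08:45–10:00, 16:45–17:30, 18:15–19:00.
Rania ∩ Zheng ∩ Vera ∩ Oren: 08:45–10:00.
Windows ≥ 60 min: 08:45–10:00.

08:45–10:00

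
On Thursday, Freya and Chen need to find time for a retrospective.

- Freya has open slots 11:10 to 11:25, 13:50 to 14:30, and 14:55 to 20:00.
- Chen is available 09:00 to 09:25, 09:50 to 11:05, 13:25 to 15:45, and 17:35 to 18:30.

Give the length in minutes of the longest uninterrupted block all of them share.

Freya ∩ Chen: 13:50–14:30, 14:55–15:45, 17:35–18:30.
Common window lengths: 40, 50, 55 min; longest is 55.

55 minutes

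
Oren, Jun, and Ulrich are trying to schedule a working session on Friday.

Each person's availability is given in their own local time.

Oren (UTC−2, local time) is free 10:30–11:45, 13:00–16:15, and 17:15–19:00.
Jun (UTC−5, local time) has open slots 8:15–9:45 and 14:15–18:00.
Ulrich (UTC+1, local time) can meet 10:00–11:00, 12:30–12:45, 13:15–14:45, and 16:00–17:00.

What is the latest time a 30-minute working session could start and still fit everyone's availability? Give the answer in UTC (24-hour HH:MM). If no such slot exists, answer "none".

13:15

Oren → UTC: 12:30–13:45, 15:00–18:15, 19:15–21:00.
Jun → UTC: 13:15–14:45, 19:15–23:00.
Ulrich → UTC: 09:00–10:00, 11:30–11:45, 12:15–13:45, 15:00–16:00.
Oren ∩ Jun: 13:15–13:45, 19:15–21:00.
Oren ∩ Jun ∩ Ulrich: 13:15–13:45.
Windows ≥ 30 min: 13:15–13:45.
Latest start in the last window 13:15–13:45 is 13:45 − 30 min = 13:15.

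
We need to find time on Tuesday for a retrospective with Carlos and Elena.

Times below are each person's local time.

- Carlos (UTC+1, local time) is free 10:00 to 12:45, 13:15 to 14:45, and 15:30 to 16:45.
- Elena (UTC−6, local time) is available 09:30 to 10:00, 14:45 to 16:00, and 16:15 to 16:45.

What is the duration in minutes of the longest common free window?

15 minutes

Carlos → UTC: 09:00–11:45, 12:15–13:45, 14:30–15:45.
Elena → UTC: 15:30–16:00, 20:45–22:00, 22:15–22:45.
Carlos ∩ Elena: 15:30–15:45.
Single common window of 15 minutes.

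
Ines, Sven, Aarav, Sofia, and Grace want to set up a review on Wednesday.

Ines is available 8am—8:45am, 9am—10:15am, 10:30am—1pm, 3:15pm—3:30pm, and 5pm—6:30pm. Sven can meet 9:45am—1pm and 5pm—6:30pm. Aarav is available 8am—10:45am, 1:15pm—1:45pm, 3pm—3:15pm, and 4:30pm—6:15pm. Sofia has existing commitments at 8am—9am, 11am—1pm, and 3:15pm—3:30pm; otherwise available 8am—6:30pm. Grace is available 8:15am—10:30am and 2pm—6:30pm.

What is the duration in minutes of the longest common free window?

Sofia free within 08:00–18:30: 09:00–11:00, 13:00–15:15, 15:30–18:30.
Ines ∩ Sven: 09:45–10:15, 10:30–13:00, 17:00–18:30.
Ines ∩ Sven ∩ Aarav: 09:45–10:15, 10:30–10:45, 17:00–18:15.
Ines ∩ Sven ∩ Aarav ∩ Sofia: 09:45–10:15, 10:30–10:45, 17:00–18:15.
Ines ∩ Sven ∩ Aarav ∩ Sofia ∩ Grace: 09:45–10:15, 17:00–18:15.
Common window lengths: 30, 75 min; longest is 75.

75 minutes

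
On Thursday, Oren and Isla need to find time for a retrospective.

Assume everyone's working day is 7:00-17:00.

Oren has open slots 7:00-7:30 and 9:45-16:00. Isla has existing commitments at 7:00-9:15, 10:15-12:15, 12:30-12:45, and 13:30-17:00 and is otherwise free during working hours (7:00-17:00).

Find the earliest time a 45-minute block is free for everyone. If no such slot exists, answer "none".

Isla free within 07:00–17:00: 09:15–10:15, 12:15–12:30, 12:45–13:30.
Oren ∩ Isla: 09:45–10:15, 12:15–12:30, 12:45–13:30.
Windows ≥ 45 min: 12:45–13:30.
Earliest such window starts at 12:45.

12:45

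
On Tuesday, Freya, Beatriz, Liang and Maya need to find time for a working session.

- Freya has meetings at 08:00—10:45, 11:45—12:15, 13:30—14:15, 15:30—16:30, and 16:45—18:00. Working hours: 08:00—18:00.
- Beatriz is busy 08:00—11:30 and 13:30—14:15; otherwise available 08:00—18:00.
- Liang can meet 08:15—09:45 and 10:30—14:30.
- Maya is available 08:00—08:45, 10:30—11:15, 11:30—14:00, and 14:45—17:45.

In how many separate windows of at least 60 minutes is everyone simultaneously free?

1

Freya free within 08:00–18:00: 10:45–11:45, 12:15–13:30, 14:15–15:30, 16:30–16:45.
Beatriz free within 08:00–18:00: 11:30–13:30, 14:15–18:00.
Freya ∩ Beatriz: 11:30–11:45, 12:15–13:30, 14:15–15:30, 16:30–16:45.
Freya ∩ Beatriz ∩ Liang: 11:30–11:45, 12:15–13:30, 14:15–14:30.
Freya ∩ Beatriz ∩ Liang ∩ Maya: 11:30–11:45, 12:15–13:30.
Windows ≥ 60 min: 12:15–13:30.
That's 1 window.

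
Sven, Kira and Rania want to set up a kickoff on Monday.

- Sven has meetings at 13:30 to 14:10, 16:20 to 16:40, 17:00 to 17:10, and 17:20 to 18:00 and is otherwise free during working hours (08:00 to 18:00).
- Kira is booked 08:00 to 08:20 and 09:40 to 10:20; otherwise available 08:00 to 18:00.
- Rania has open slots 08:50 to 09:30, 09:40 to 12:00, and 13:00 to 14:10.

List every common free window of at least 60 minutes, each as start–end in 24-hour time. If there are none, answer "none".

Sven free within 08:00–18:00: 08:00–13:30, 14:10–16:20, 16:40–17:00, 17:10–17:20.
Kira free within 08:00–18:00: 08:20–09:40, 10:20–18:00.
Sven ∩ Kira: 08:20–09:40, 10:20–13:30, 14:10–16:20, 16:40–17:00, 17:10–17:20.
Sven ∩ Kira ∩ Rania: 08:50–09:30, 10:20–12:00, 13:00–13:30.
Windows ≥ 60 min: 10:20–12:00.

10:20–12:00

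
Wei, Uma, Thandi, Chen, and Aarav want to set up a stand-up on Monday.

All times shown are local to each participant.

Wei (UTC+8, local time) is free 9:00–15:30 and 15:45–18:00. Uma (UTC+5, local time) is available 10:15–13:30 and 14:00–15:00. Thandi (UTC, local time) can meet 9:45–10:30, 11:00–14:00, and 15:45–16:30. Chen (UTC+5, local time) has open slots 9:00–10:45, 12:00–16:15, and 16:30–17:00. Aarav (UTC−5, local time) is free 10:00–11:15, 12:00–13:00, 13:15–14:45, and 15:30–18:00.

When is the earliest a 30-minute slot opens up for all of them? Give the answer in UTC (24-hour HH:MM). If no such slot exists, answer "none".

Wei → UTC: 01:00–07:30, 07:45–10:00.
Uma → UTC: 05:15–08:30, 09:00–10:00.
Thandi → UTC: 09:45–10:30, 11:00–14:00, 15:45–16:30.
Chen → UTC: 04:00–05:45, 07:00–11:15, 11:30–12:00.
Aarav → UTC: 15:00–16:15, 17:00–18:00, 18:15–19:45, 20:30–23:00.
Wei ∩ Uma: 05:15–07:30, 07:45–08:30, 09:00–10:00.
Wei ∩ Uma ∩ Thandi: 09:45–10:00.
Wei ∩ Uma ∩ Thandi ∩ Chen: 09:45–10:00.
Wei ∩ Uma ∩ Thandi ∩ Chen ∩ Aarav: (none).
Windows ≥ 30 min: (none).

none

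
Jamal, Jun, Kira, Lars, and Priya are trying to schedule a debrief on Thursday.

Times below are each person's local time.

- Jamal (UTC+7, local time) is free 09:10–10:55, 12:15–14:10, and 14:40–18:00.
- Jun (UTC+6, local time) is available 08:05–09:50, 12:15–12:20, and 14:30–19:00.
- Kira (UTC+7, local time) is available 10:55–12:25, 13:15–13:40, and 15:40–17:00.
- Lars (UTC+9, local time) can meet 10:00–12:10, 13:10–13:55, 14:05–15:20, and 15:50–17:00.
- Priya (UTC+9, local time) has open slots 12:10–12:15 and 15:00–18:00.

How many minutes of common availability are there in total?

Jamal → UTC: 02:10–03:55, 05:15–07:10, 07:40–11:00.
Jun → UTC: 02:05–03:50, 06:15–06:20, 08:30–13:00.
Kira → UTC: 03:55–05:25, 06:15–06:40, 08:40–10:00.
Lars → UTC: 01:00–03:10, 04:10–04:55, 05:05–06:20, 06:50–08:00.
Priya → UTC: 03:10–03:15, 06:00–09:00.
Jamal ∩ Jun: 02:10–03:50, 06:15–06:20, 08:30–11:00.
Jamal ∩ Jun ∩ Kira: 06:15–06:20, 08:40–10:00.
Jamal ∩ Jun ∩ Kira ∩ Lars: 06:15–06:20.
Jamal ∩ Jun ∩ Kira ∩ Lars ∩ Priya: 06:15–06:20.
Total common minutes: 5.

5 minutes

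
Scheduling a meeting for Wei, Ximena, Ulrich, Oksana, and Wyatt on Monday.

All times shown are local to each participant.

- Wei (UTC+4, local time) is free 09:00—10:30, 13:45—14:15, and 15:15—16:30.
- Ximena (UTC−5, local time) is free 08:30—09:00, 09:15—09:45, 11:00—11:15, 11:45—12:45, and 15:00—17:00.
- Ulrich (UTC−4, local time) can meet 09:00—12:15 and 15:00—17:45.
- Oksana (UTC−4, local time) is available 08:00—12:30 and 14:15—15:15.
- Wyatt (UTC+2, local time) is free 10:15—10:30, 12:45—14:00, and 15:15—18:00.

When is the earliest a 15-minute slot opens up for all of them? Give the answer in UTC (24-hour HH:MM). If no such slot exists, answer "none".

Wei → UTC: 05:00–06:30, 09:45–10:15, 11:15–12:30.
Ximena → UTC: 13:30–14:00, 14:15–14:45, 16:00–16:15, 16:45–17:45, 20:00–22:00.
Ulrich → UTC: 13:00–16:15, 19:00–21:45.
Oksana → UTC: 12:00–16:30, 18:15–19:15.
Wyatt → UTC: 08:15–08:30, 10:45–12:00, 13:15–16:00.
Wei ∩ Ximena: (none).
Wei ∩ Ximena ∩ Ulrich: (none).
Wei ∩ Ximena ∩ Ulrich ∩ Oksana: (none).
Wei ∩ Ximena ∩ Ulrich ∩ Oksana ∩ Wyatt: (none).
Windows ≥ 15 min: (none).

none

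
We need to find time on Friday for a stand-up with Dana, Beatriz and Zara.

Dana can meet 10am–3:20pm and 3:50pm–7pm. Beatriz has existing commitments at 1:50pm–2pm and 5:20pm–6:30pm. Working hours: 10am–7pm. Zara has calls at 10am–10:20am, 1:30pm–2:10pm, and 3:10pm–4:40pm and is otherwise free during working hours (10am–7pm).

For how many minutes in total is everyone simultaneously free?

320 minutes

Beatriz free within 10:00–19:00: 10:00–13:50, 14:00–17:20, 18:30–19:00.
Zara free within 10:00–19:00: 10:20–13:30, 14:10–15:10, 16:40–19:00.
Dana ∩ Beatriz: 10:00–13:50, 14:00–15:20, 15:50–17:20, 18:30–19:00.
Dana ∩ Beatriz ∩ Zara: 10:20–13:30, 14:10–15:10, 16:40–17:20, 18:30–19:00.
Total common minutes: 190 + 60 + 40 + 30 = 320.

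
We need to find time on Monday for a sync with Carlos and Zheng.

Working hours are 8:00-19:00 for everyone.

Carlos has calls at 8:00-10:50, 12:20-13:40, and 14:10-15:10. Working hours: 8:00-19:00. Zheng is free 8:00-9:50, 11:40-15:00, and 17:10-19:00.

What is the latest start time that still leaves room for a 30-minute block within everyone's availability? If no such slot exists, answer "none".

18:30

Carlos free within 08:00–19:00: 10:50–12:20, 13:40–14:10, 15:10–19:00.
Carlos ∩ Zheng: 11:40–12:20, 13:40–14:10, 17:10–19:00.
Windows ≥ 30 min: 11:40–12:20, 13:40–14:10, 17:10–19:00.
Latest start in the last window 17:10–19:00 is 19:00 − 30 min = 18:30.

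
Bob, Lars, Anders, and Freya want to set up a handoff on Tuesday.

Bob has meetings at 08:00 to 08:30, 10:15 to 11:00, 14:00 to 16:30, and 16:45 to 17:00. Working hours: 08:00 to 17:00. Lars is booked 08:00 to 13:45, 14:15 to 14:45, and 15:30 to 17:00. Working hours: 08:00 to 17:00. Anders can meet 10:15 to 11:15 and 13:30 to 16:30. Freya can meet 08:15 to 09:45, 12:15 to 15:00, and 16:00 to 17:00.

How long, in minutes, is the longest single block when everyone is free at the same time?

15 minutes

Bob free within 08:00–17:00: 08:30–10:15, 11:00–14:00, 16:30–16:45.
Lars free within 08:00–17:00: 13:45–14:15, 14:45–15:30.
Bob ∩ Lars: 13:45–14:00.
Bob ∩ Lars ∩ Anders: 13:45–14:00.
Bob ∩ Lars ∩ Anders ∩ Freya: 13:45–14:00.
Single common window of 15 minutes.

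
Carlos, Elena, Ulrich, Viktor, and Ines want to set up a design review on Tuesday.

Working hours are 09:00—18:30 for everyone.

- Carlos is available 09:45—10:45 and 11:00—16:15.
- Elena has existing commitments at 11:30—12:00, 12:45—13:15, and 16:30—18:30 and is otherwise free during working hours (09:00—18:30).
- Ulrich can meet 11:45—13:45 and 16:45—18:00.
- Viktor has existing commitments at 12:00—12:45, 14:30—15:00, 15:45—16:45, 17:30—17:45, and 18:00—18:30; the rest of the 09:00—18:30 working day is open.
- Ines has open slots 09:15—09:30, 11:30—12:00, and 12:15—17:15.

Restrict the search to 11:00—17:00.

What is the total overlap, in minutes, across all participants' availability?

30 minutes

Elena free within 09:00–18:30: 09:00–11:30, 12:00–12:45, 13:15–16:30.
Viktor free within 09:00–18:30: 09:00–12:00, 12:45–14:30, 15:00–15:45, 16:45–17:30, 17:45–18:00.
Carlos ∩ Elena: 09:45–10:45, 11:00–11:30, 12:00–12:45, 13:15–16:15.
Carlos ∩ Elena ∩ Ulrich: 12:00–12:45, 13:15–13:45.
Carlos ∩ Elena ∩ Ulrich ∩ Viktor: 13:15–13:45.
Carlos ∩ Elena ∩ Ulrich ∩ Viktor ∩ Ines: 13:15–13:45.
Restricted to 11:00–17:00: 13:15–13:45.
Total common minutes: 30.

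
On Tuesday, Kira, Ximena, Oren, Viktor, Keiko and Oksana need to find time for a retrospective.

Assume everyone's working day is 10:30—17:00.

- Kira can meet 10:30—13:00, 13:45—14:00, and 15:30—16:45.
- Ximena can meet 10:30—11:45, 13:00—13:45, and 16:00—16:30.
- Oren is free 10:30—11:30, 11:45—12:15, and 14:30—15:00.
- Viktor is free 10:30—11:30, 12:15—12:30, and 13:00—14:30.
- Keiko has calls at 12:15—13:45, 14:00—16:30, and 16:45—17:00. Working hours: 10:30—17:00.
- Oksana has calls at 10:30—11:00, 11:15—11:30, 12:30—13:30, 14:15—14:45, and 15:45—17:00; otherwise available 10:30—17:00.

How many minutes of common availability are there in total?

15 minutes

Keiko free within 10:30–17:00: 10:30–12:15, 13:45–14:00, 16:30–16:45.
Oksana free within 10:30–17:00: 11:00–11:15, 11:30–12:30, 13:30–14:15, 14:45–15:45.
Kira ∩ Ximena: 10:30–11:45, 16:00–16:30.
Kira ∩ Ximena ∩ Oren: 10:30–11:30.
Kira ∩ Ximena ∩ Oren ∩ Viktor: 10:30–11:30.
Kira ∩ Ximena ∩ Oren ∩ Viktor ∩ Keiko: 10:30–11:30.
Kira ∩ Ximena ∩ Oren ∩ Viktor ∩ Keiko ∩ Oksana: 11:00–11:15.
Total common minutes: 15.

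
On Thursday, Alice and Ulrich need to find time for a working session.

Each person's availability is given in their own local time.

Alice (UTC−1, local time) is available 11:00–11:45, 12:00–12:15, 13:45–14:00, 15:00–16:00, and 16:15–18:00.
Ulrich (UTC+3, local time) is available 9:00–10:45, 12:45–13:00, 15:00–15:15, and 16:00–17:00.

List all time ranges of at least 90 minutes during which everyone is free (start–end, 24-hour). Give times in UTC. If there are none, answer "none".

none

Alice → UTC: 12:00–12:45, 13:00–13:15, 14:45–15:00, 16:00–17:00, 17:15–19:00.
Ulrich → UTC: 06:00–07:45, 09:45–10:00, 12:00–12:15, 13:00–14:00.
Alice ∩ Ulrich: 12:00–12:15, 13:00–13:15.
Windows ≥ 90 min: (none).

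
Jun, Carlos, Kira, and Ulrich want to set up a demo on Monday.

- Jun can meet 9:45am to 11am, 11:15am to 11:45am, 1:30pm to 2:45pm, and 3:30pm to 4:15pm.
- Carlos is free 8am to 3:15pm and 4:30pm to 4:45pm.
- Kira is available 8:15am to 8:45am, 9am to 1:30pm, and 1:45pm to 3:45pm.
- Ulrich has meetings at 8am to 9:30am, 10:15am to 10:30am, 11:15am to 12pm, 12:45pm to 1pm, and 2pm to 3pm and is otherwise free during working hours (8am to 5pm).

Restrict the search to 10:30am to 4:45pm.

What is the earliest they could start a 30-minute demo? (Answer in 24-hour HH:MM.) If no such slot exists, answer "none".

10:30

Ulrich free within 08:00–17:00: 09:30–10:15, 10:30–11:15, 12:00–12:45, 13:00–14:00, 15:00–17:00.
Jun ∩ Carlos: 09:45–11:00, 11:15–11:45, 13:30–14:45.
Jun ∩ Carlos ∩ Kira: 09:45–11:00, 11:15–11:45, 13:45–14:45.
Jun ∩ Carlos ∩ Kira ∩ Ulrich: 09:45–10:15, 10:30–11:00, 13:45–14:00.
Restricted to 10:30–16:45: 10:30–11:00, 13:45–14:00.
Windows ≥ 30 min: 10:30–11:00.
Earliest such window starts at 10:30.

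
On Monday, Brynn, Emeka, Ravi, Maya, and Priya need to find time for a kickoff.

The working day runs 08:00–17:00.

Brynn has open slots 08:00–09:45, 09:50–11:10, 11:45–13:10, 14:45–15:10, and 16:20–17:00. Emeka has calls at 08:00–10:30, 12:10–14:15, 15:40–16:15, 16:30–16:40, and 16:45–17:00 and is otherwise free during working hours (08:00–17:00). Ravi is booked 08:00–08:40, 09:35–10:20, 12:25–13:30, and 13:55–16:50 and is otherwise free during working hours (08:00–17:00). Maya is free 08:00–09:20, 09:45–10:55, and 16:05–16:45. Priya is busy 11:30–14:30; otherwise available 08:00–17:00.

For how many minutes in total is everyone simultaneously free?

Emeka free within 08:00–17:00: 10:30–12:10, 14:15–15:40, 16:15–16:30, 16:40–16:45.
Ravi free within 08:00–17:00: 08:40–09:35, 10:20–12:25, 13:30–13:55, 16:50–17:00.
Priya free within 08:00–17:00: 08:00–11:30, 14:30–17:00.
Brynn ∩ Emeka: 10:30–11:10, 11:45–12:10, 14:45–15:10, 16:20–16:30, 16:40–16:45.
Brynn ∩ Emeka ∩ Ravi: 10:30–11:10, 11:45–12:10.
Brynn ∩ Emeka ∩ Ravi ∩ Maya: 10:30–10:55.
Brynn ∩ Emeka ∩ Ravi ∩ Maya ∩ Priya: 10:30–10:55.
Total common minutes: 25.

25 minutes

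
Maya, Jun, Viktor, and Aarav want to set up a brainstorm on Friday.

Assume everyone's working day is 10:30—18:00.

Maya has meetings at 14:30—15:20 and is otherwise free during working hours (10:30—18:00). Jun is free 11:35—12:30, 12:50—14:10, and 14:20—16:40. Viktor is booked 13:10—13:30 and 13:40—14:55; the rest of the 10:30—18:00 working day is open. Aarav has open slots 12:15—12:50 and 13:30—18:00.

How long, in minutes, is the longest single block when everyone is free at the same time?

80 minutes

Maya free within 10:30–18:00: 10:30–14:30, 15:20–18:00.
Viktor free within 10:30–18:00: 10:30–13:10, 13:30–13:40, 14:55–18:00.
Maya ∩ Jun: 11:35–12:30, 12:50–14:10, 14:20–14:30, 15:20–16:40.
Maya ∩ Jun ∩ Viktor: 11:35–12:30, 12:50–13:10, 13:30–13:40, 15:20–16:40.
Maya ∩ Jun ∩ Viktor ∩ Aarav: 12:15–12:30, 13:30–13:40, 15:20–16:40.
Common window lengths: 15, 10, 80 min; longest is 80.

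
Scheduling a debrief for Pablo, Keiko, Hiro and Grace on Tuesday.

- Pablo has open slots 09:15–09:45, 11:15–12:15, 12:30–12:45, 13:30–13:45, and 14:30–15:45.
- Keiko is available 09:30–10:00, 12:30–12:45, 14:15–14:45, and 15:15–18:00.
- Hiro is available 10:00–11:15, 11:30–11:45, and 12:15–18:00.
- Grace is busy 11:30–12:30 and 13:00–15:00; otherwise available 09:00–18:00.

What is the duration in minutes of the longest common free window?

Grace free within 09:00–18:00: 09:00–11:30, 12:30–13:00, 15:00–18:00.
Pablo ∩ Keiko: 09:30–09:45, 12:30–12:45, 14:30–14:45, 15:15–15:45.
Pablo ∩ Keiko ∩ Hiro: 12:30–12:45, 14:30–14:45, 15:15–15:45.
Pablo ∩ Keiko ∩ Hiro ∩ Grace: 12:30–12:45, 15:15–15:45.
Common window lengths: 15, 30 min; longest is 30.

30 minutes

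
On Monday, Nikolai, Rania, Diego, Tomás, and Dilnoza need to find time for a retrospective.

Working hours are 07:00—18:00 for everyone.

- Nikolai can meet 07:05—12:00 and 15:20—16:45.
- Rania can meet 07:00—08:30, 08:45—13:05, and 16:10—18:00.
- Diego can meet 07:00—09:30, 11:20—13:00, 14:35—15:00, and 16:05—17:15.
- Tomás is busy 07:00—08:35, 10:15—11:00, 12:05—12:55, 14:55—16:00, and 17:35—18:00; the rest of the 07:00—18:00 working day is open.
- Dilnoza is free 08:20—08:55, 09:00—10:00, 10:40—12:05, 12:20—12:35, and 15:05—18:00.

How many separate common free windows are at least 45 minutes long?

0

Tomás free within 07:00–18:00: 08:35–10:15, 11:00–12:05, 12:55–14:55, 16:00–17:35.
Nikolai ∩ Rania: 07:05–08:30, 08:45–12:00, 16:10–16:45.
Nikolai ∩ Rania ∩ Diego: 07:05–08:30, 08:45–09:30, 11:20–12:00, 16:10–16:45.
Nikolai ∩ Rania ∩ Diego ∩ Tomás: 08:45–09:30, 11:20–12:00, 16:10–16:45.
Nikolai ∩ Rania ∩ Diego ∩ Tomás ∩ Dilnoza: 08:45–08:55, 09:00–09:30, 11:20–12:00, 16:10–16:45.
Windows ≥ 45 min: (none).
That's 0 windows.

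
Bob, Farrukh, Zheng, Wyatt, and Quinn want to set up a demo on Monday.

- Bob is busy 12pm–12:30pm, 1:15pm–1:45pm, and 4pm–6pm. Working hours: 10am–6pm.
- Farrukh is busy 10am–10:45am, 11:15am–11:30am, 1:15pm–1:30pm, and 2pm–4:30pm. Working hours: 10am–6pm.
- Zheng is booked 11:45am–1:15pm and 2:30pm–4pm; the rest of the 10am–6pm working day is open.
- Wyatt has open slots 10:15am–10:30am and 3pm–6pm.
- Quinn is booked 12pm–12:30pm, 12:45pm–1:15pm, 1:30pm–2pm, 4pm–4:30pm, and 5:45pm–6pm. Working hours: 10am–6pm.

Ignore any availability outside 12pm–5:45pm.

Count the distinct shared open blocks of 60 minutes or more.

Bob free within 10:00–18:00: 10:00–12:00, 12:30–13:15, 13:45–16:00.
Farrukh free within 10:00–18:00: 10:45–11:15, 11:30–13:15, 13:30–14:00, 16:30–18:00.
Zheng free within 10:00–18:00: 10:00–11:45, 13:15–14:30, 16:00–18:00.
Quinn free within 10:00–18:00: 10:00–12:00, 12:30–12:45, 13:15–13:30, 14:00–16:00, 16:30–17:45.
Bob ∩ Farrukh: 10:45–11:15, 11:30–12:00, 12:30–13:15, 13:45–14:00.
Bob ∩ Farrukh ∩ Zheng: 10:45–11:15, 11:30–11:45, 13:45–14:00.
Bob ∩ Farrukh ∩ Zheng ∩ Wyatt: (none).
Bob ∩ Farrukh ∩ Zheng ∩ Wyatt ∩ Quinn: (none).
Restricted to 12:00–17:45: (none).
Windows ≥ 60 min: (none).
That's 0 windows.

0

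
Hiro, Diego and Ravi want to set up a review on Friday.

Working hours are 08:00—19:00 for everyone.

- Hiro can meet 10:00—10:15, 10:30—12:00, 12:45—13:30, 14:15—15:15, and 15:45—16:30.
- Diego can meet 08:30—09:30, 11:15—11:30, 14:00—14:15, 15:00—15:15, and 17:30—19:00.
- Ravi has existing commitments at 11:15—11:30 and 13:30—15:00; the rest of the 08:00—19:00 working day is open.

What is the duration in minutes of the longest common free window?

Ravi free within 08:00–19:00: 08:00–11:15, 11:30–13:30, 15:00–19:00.
Hiro ∩ Diego: 11:15–11:30, 15:00–15:15.
Hiro ∩ Diego ∩ Ravi: 15:00–15:15.
Single common window of 15 minutes.

15 minutes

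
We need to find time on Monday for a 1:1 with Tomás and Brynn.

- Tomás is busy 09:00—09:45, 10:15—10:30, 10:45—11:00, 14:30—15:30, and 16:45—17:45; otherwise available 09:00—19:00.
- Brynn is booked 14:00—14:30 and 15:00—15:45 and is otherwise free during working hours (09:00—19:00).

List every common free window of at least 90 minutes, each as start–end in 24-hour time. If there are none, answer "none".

11:00–14:00

Tomás free within 09:00–19:00: 09:45–10:15, 10:30–10:45, 11:00–14:30, 15:30–16:45, 17:45–19:00.
Brynn free within 09:00–19:00: 09:00–14:00, 14:30–15:00, 15:45–19:00.
Tomás ∩ Brynn: 09:45–10:15, 10:30–10:45, 11:00–14:00, 15:45–16:45, 17:45–19:00.
Windows ≥ 90 min: 11:00–14:00.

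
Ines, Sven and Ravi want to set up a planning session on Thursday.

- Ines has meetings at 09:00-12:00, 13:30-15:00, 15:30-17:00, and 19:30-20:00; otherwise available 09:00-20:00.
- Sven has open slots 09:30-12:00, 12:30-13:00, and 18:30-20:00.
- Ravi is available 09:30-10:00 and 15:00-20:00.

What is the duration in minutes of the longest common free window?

Ines free within 09:00–20:00: 12:00–13:30, 15:00–15:30, 17:00–19:30.
Ines ∩ Sven: 12:30–13:00, 18:30–19:30.
Ines ∩ Sven ∩ Ravi: 18:30–19:30.
Single common window of 60 minutes.

60 minutes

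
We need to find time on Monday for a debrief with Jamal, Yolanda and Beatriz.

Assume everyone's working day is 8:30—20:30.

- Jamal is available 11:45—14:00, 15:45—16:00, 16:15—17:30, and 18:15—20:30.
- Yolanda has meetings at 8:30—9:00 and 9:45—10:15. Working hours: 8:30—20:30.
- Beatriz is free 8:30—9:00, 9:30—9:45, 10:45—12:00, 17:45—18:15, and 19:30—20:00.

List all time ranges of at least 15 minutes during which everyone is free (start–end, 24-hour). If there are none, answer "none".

Yolanda free within 08:30–20:30: 09:00–09:45, 10:15–20:30.
Jamal ∩ Yolanda: 11:45–14:00, 15:45–16:00, 16:15–17:30, 18:15–20:30.
Jamal ∩ Yolanda ∩ Beatriz: 11:45–12:00, 19:30–20:00.
Windows ≥ 15 min: 11:45–12:00, 19:30–20:00.

11:45–12:00, 19:30–20:00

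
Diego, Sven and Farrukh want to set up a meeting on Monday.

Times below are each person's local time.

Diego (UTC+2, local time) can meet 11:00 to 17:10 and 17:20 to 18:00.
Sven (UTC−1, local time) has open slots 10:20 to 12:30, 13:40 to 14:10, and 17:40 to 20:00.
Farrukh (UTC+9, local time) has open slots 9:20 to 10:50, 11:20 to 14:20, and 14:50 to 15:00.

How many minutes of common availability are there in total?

Diego → UTC: 09:00–15:10, 15:20–16:00.
Sven → UTC: 11:20–13:30, 14:40–15:10, 18:40–21:00.
Farrukh → UTC: 00:20–01:50, 02:20–05:20, 05:50–06:00.
Diego ∩ Sven: 11:20–13:30, 14:40–15:10.
Diego ∩ Sven ∩ Farrukh: (none).
Total common minutes: 0.

0 minutes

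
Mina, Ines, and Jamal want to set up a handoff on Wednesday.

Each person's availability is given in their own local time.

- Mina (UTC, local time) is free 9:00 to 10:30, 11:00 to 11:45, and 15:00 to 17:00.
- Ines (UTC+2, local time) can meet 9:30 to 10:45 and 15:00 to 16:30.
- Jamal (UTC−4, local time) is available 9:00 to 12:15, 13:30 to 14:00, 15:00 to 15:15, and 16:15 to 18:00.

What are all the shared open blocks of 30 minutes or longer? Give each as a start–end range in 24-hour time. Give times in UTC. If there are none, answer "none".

none

Mina → UTC: 09:00–10:30, 11:00–11:45, 15:00–17:00.
Ines → UTC: 07:30–08:45, 13:00–14:30.
Jamal → UTC: 13:00–16:15, 17:30–18:00, 19:00–19:15, 20:15–22:00.
Mina ∩ Ines: (none).
Mina ∩ Ines ∩ Jamal: (none).
Windows ≥ 30 min: (none).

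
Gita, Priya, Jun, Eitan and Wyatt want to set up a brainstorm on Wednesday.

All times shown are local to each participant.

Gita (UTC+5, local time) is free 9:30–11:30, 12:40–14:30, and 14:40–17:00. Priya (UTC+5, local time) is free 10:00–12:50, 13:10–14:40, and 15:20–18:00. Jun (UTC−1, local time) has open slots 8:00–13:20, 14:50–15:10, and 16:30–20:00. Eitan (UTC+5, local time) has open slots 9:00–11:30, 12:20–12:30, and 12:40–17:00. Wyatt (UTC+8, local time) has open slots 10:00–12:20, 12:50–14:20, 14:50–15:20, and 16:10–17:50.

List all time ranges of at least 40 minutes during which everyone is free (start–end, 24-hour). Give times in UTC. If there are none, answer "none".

Gita → UTC: 04:30–06:30, 07:40–09:30, 09:40–12:00.
Priya → UTC: 05:00–07:50, 08:10–09:40, 10:20–13:00.
Jun → UTC: 09:00–14:20, 15:50–16:10, 17:30–21:00.
Eitan → UTC: 04:00–06:30, 07:20–07:30, 07:40–12:00.
Wyatt → UTC: 02:00–04:20, 04:50–06:20, 06:50–07:20, 08:10–09:50.
Gita ∩ Priya: 05:00–06:30, 07:40–07:50, 08:10–09:30, 10:20–12:00.
Gita ∩ Priya ∩ Jun: 09:00–09:30, 10:20–12:00.
Gita ∩ Priya ∩ Jun ∩ Eitan: 09:00–09:30, 10:20–12:00.
Gita ∩ Priya ∩ Jun ∩ Eitan ∩ Wyatt: 09:00–09:30.
Windows ≥ 40 min: (none).

none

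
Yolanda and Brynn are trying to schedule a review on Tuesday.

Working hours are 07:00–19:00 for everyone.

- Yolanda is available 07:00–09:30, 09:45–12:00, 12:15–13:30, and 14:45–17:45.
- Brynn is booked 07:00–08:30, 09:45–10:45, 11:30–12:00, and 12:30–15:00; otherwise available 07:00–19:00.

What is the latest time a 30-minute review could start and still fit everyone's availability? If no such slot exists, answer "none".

Brynn free within 07:00–19:00: 08:30–09:45, 10:45–11:30, 12:00–12:30, 15:00–19:00.
Yolanda ∩ Brynn: 08:30–09:30, 10:45–11:30, 12:15–12:30, 15:00–17:45.
Windows ≥ 30 min: 08:30–09:30, 10:45–11:30, 15:00–17:45.
Latest start in the last window 15:00–17:45 is 17:45 − 30 min = 17:15.

17:15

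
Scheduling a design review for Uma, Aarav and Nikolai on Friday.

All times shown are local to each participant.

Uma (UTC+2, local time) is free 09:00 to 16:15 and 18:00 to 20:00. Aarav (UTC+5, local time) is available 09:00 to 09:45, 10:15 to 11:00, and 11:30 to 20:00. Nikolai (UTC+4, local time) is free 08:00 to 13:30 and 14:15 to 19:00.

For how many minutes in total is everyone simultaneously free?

390 minutes

Uma → UTC: 07:00–14:15, 16:00–18:00.
Aarav → UTC: 04:00–04:45, 05:15–06:00, 06:30–15:00.
Nikolai → UTC: 04:00–09:30, 10:15–15:00.
Uma ∩ Aarav: 07:00–14:15.
Uma ∩ Aarav ∩ Nikolai: 07:00–09:30, 10:15–14:15.
Total common minutes: 150 + 240 = 390.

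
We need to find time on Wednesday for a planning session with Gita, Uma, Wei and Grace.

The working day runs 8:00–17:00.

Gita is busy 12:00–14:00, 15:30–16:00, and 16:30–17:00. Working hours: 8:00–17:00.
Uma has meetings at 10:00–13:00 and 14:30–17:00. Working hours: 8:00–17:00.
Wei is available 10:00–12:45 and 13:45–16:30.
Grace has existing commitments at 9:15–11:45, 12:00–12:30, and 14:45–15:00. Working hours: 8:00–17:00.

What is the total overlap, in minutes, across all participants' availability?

Gita free within 08:00–17:00: 08:00–12:00, 14:00–15:30, 16:00–16:30.
Uma free within 08:00–17:00: 08:00–10:00, 13:00–14:30.
Grace free within 08:00–17:00: 08:00–09:15, 11:45–12:00, 12:30–14:45, 15:00–17:00.
Gita ∩ Uma: 08:00–10:00, 14:00–14:30.
Gita ∩ Uma ∩ Wei: 14:00–14:30.
Gita ∩ Uma ∩ Wei ∩ Grace: 14:00–14:30.
Total common minutes: 30.

30 minutes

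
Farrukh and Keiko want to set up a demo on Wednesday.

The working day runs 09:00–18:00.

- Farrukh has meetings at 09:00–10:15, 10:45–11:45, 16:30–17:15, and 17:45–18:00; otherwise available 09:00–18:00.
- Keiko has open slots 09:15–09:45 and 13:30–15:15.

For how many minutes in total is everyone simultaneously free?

105 minutes

Farrukh free within 09:00–18:00: 10:15–10:45, 11:45–16:30, 17:15–17:45.
Farrukh ∩ Keiko: 13:30–15:15.
Total common minutes: 105.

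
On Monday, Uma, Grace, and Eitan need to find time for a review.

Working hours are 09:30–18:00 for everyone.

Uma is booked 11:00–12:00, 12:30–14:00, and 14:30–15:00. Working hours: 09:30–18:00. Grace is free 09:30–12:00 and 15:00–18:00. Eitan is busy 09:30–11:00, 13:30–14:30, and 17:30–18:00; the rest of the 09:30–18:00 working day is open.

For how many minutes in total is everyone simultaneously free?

150 minutes

Uma free within 09:30–18:00: 09:30–11:00, 12:00–12:30, 14:00–14:30, 15:00–18:00.
Eitan free within 09:30–18:00: 11:00–13:30, 14:30–17:30.
Uma ∩ Grace: 09:30–11:00, 15:00–18:00.
Uma ∩ Grace ∩ Eitan: 15:00–17:30.
Total common minutes: 150.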